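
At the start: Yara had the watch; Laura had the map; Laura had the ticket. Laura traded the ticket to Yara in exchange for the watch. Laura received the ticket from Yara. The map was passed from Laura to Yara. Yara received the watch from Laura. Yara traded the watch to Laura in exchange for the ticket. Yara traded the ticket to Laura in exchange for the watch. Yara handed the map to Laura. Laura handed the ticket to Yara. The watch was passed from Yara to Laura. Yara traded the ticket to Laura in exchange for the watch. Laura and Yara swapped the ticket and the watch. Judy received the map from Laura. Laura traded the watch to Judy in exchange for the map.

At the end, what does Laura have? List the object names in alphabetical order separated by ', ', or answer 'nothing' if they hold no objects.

Answer: map

Derivation:
Tracking all object holders:
Start: watch:Yara, map:Laura, ticket:Laura
Event 1 (swap ticket<->watch: now ticket:Yara, watch:Laura). State: watch:Laura, map:Laura, ticket:Yara
Event 2 (give ticket: Yara -> Laura). State: watch:Laura, map:Laura, ticket:Laura
Event 3 (give map: Laura -> Yara). State: watch:Laura, map:Yara, ticket:Laura
Event 4 (give watch: Laura -> Yara). State: watch:Yara, map:Yara, ticket:Laura
Event 5 (swap watch<->ticket: now watch:Laura, ticket:Yara). State: watch:Laura, map:Yara, ticket:Yara
Event 6 (swap ticket<->watch: now ticket:Laura, watch:Yara). State: watch:Yara, map:Yara, ticket:Laura
Event 7 (give map: Yara -> Laura). State: watch:Yara, map:Laura, ticket:Laura
Event 8 (give ticket: Laura -> Yara). State: watch:Yara, map:Laura, ticket:Yara
Event 9 (give watch: Yara -> Laura). State: watch:Laura, map:Laura, ticket:Yara
Event 10 (swap ticket<->watch: now ticket:Laura, watch:Yara). State: watch:Yara, map:Laura, ticket:Laura
Event 11 (swap ticket<->watch: now ticket:Yara, watch:Laura). State: watch:Laura, map:Laura, ticket:Yara
Event 12 (give map: Laura -> Judy). State: watch:Laura, map:Judy, ticket:Yara
Event 13 (swap watch<->map: now watch:Judy, map:Laura). State: watch:Judy, map:Laura, ticket:Yara

Final state: watch:Judy, map:Laura, ticket:Yara
Laura holds: map.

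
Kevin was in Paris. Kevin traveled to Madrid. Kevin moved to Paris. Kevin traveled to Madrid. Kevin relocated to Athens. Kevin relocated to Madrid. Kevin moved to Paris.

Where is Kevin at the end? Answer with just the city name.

Answer: Paris

Derivation:
Tracking Kevin's location:
Start: Kevin is in Paris.
After move 1: Paris -> Madrid. Kevin is in Madrid.
After move 2: Madrid -> Paris. Kevin is in Paris.
After move 3: Paris -> Madrid. Kevin is in Madrid.
After move 4: Madrid -> Athens. Kevin is in Athens.
After move 5: Athens -> Madrid. Kevin is in Madrid.
After move 6: Madrid -> Paris. Kevin is in Paris.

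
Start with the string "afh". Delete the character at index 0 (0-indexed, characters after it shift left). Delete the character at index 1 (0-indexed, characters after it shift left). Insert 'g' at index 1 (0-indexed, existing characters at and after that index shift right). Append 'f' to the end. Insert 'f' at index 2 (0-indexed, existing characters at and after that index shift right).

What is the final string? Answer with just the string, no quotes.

Applying each edit step by step:
Start: "afh"
Op 1 (delete idx 0 = 'a'): "afh" -> "fh"
Op 2 (delete idx 1 = 'h'): "fh" -> "f"
Op 3 (insert 'g' at idx 1): "f" -> "fg"
Op 4 (append 'f'): "fg" -> "fgf"
Op 5 (insert 'f' at idx 2): "fgf" -> "fgff"

Answer: fgff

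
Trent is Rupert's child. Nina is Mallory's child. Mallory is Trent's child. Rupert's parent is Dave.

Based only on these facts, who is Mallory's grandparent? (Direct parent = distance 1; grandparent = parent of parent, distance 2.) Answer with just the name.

Answer: Rupert

Derivation:
Reconstructing the parent chain from the given facts:
  Dave -> Rupert -> Trent -> Mallory -> Nina
(each arrow means 'parent of the next')
Positions in the chain (0 = top):
  position of Dave: 0
  position of Rupert: 1
  position of Trent: 2
  position of Mallory: 3
  position of Nina: 4

Mallory is at position 3; the grandparent is 2 steps up the chain, i.e. position 1: Rupert.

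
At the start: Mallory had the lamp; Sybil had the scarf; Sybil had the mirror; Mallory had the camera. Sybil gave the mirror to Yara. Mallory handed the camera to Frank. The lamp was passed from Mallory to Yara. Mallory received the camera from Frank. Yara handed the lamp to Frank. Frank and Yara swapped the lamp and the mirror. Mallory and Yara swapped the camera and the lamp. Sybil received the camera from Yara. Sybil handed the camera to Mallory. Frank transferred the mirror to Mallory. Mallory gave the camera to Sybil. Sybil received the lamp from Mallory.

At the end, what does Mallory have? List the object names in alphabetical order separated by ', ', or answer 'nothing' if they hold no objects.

Tracking all object holders:
Start: lamp:Mallory, scarf:Sybil, mirror:Sybil, camera:Mallory
Event 1 (give mirror: Sybil -> Yara). State: lamp:Mallory, scarf:Sybil, mirror:Yara, camera:Mallory
Event 2 (give camera: Mallory -> Frank). State: lamp:Mallory, scarf:Sybil, mirror:Yara, camera:Frank
Event 3 (give lamp: Mallory -> Yara). State: lamp:Yara, scarf:Sybil, mirror:Yara, camera:Frank
Event 4 (give camera: Frank -> Mallory). State: lamp:Yara, scarf:Sybil, mirror:Yara, camera:Mallory
Event 5 (give lamp: Yara -> Frank). State: lamp:Frank, scarf:Sybil, mirror:Yara, camera:Mallory
Event 6 (swap lamp<->mirror: now lamp:Yara, mirror:Frank). State: lamp:Yara, scarf:Sybil, mirror:Frank, camera:Mallory
Event 7 (swap camera<->lamp: now camera:Yara, lamp:Mallory). State: lamp:Mallory, scarf:Sybil, mirror:Frank, camera:Yara
Event 8 (give camera: Yara -> Sybil). State: lamp:Mallory, scarf:Sybil, mirror:Frank, camera:Sybil
Event 9 (give camera: Sybil -> Mallory). State: lamp:Mallory, scarf:Sybil, mirror:Frank, camera:Mallory
Event 10 (give mirror: Frank -> Mallory). State: lamp:Mallory, scarf:Sybil, mirror:Mallory, camera:Mallory
Event 11 (give camera: Mallory -> Sybil). State: lamp:Mallory, scarf:Sybil, mirror:Mallory, camera:Sybil
Event 12 (give lamp: Mallory -> Sybil). State: lamp:Sybil, scarf:Sybil, mirror:Mallory, camera:Sybil

Final state: lamp:Sybil, scarf:Sybil, mirror:Mallory, camera:Sybil
Mallory holds: mirror.

Answer: mirror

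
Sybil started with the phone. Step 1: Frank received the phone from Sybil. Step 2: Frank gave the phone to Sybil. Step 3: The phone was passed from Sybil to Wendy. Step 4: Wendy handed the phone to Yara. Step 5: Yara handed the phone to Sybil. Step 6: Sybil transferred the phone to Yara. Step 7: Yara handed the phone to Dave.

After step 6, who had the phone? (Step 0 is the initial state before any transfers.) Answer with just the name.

Answer: Yara

Derivation:
Tracking the phone holder through step 6:
After step 0 (start): Sybil
After step 1: Frank
After step 2: Sybil
After step 3: Wendy
After step 4: Yara
After step 5: Sybil
After step 6: Yara

At step 6, the holder is Yara.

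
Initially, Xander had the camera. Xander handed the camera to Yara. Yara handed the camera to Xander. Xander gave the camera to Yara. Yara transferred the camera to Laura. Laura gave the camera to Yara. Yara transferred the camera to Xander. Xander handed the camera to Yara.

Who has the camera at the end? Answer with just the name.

Answer: Yara

Derivation:
Tracking the camera through each event:
Start: Xander has the camera.
After event 1: Yara has the camera.
After event 2: Xander has the camera.
After event 3: Yara has the camera.
After event 4: Laura has the camera.
After event 5: Yara has the camera.
After event 6: Xander has the camera.
After event 7: Yara has the camera.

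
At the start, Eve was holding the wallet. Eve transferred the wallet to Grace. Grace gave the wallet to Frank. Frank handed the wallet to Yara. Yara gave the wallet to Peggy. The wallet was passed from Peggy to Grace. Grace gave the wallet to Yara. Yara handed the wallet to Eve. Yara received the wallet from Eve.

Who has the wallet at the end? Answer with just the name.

Answer: Yara

Derivation:
Tracking the wallet through each event:
Start: Eve has the wallet.
After event 1: Grace has the wallet.
After event 2: Frank has the wallet.
After event 3: Yara has the wallet.
After event 4: Peggy has the wallet.
After event 5: Grace has the wallet.
After event 6: Yara has the wallet.
After event 7: Eve has the wallet.
After event 8: Yara has the wallet.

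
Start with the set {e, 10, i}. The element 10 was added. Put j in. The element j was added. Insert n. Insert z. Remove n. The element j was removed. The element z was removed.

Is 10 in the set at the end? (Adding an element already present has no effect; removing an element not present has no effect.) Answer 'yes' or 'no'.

Answer: yes

Derivation:
Tracking the set through each operation:
Start: {10, e, i}
Event 1 (add 10): already present, no change. Set: {10, e, i}
Event 2 (add j): added. Set: {10, e, i, j}
Event 3 (add j): already present, no change. Set: {10, e, i, j}
Event 4 (add n): added. Set: {10, e, i, j, n}
Event 5 (add z): added. Set: {10, e, i, j, n, z}
Event 6 (remove n): removed. Set: {10, e, i, j, z}
Event 7 (remove j): removed. Set: {10, e, i, z}
Event 8 (remove z): removed. Set: {10, e, i}

Final set: {10, e, i} (size 3)
10 is in the final set.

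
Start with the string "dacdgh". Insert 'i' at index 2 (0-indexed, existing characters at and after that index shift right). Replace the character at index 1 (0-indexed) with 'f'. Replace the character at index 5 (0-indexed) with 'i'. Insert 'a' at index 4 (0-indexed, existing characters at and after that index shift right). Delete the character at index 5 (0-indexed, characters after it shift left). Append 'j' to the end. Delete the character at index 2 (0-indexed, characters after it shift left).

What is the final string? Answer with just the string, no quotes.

Applying each edit step by step:
Start: "dacdgh"
Op 1 (insert 'i' at idx 2): "dacdgh" -> "daicdgh"
Op 2 (replace idx 1: 'a' -> 'f'): "daicdgh" -> "dficdgh"
Op 3 (replace idx 5: 'g' -> 'i'): "dficdgh" -> "dficdih"
Op 4 (insert 'a' at idx 4): "dficdih" -> "dficadih"
Op 5 (delete idx 5 = 'd'): "dficadih" -> "dficaih"
Op 6 (append 'j'): "dficaih" -> "dficaihj"
Op 7 (delete idx 2 = 'i'): "dficaihj" -> "dfcaihj"

Answer: dfcaihj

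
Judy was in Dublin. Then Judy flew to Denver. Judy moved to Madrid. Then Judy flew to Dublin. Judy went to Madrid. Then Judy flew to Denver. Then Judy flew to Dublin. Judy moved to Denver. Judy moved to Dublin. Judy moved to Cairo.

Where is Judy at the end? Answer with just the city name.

Answer: Cairo

Derivation:
Tracking Judy's location:
Start: Judy is in Dublin.
After move 1: Dublin -> Denver. Judy is in Denver.
After move 2: Denver -> Madrid. Judy is in Madrid.
After move 3: Madrid -> Dublin. Judy is in Dublin.
After move 4: Dublin -> Madrid. Judy is in Madrid.
After move 5: Madrid -> Denver. Judy is in Denver.
After move 6: Denver -> Dublin. Judy is in Dublin.
After move 7: Dublin -> Denver. Judy is in Denver.
After move 8: Denver -> Dublin. Judy is in Dublin.
After move 9: Dublin -> Cairo. Judy is in Cairo.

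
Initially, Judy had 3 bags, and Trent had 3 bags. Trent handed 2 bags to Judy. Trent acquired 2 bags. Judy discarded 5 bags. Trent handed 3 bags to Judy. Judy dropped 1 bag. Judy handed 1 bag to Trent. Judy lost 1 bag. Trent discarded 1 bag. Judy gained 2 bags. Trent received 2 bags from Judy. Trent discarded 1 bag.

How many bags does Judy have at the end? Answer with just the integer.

Answer: 0

Derivation:
Tracking counts step by step:
Start: Judy=3, Trent=3
Event 1 (Trent -> Judy, 2): Trent: 3 -> 1, Judy: 3 -> 5. State: Judy=5, Trent=1
Event 2 (Trent +2): Trent: 1 -> 3. State: Judy=5, Trent=3
Event 3 (Judy -5): Judy: 5 -> 0. State: Judy=0, Trent=3
Event 4 (Trent -> Judy, 3): Trent: 3 -> 0, Judy: 0 -> 3. State: Judy=3, Trent=0
Event 5 (Judy -1): Judy: 3 -> 2. State: Judy=2, Trent=0
Event 6 (Judy -> Trent, 1): Judy: 2 -> 1, Trent: 0 -> 1. State: Judy=1, Trent=1
Event 7 (Judy -1): Judy: 1 -> 0. State: Judy=0, Trent=1
Event 8 (Trent -1): Trent: 1 -> 0. State: Judy=0, Trent=0
Event 9 (Judy +2): Judy: 0 -> 2. State: Judy=2, Trent=0
Event 10 (Judy -> Trent, 2): Judy: 2 -> 0, Trent: 0 -> 2. State: Judy=0, Trent=2
Event 11 (Trent -1): Trent: 2 -> 1. State: Judy=0, Trent=1

Judy's final count: 0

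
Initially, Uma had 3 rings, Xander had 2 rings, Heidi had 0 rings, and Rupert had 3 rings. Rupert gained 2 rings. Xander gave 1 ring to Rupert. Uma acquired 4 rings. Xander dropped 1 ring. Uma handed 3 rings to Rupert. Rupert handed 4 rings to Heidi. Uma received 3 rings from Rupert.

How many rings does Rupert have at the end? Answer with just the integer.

Answer: 2

Derivation:
Tracking counts step by step:
Start: Uma=3, Xander=2, Heidi=0, Rupert=3
Event 1 (Rupert +2): Rupert: 3 -> 5. State: Uma=3, Xander=2, Heidi=0, Rupert=5
Event 2 (Xander -> Rupert, 1): Xander: 2 -> 1, Rupert: 5 -> 6. State: Uma=3, Xander=1, Heidi=0, Rupert=6
Event 3 (Uma +4): Uma: 3 -> 7. State: Uma=7, Xander=1, Heidi=0, Rupert=6
Event 4 (Xander -1): Xander: 1 -> 0. State: Uma=7, Xander=0, Heidi=0, Rupert=6
Event 5 (Uma -> Rupert, 3): Uma: 7 -> 4, Rupert: 6 -> 9. State: Uma=4, Xander=0, Heidi=0, Rupert=9
Event 6 (Rupert -> Heidi, 4): Rupert: 9 -> 5, Heidi: 0 -> 4. State: Uma=4, Xander=0, Heidi=4, Rupert=5
Event 7 (Rupert -> Uma, 3): Rupert: 5 -> 2, Uma: 4 -> 7. State: Uma=7, Xander=0, Heidi=4, Rupert=2

Rupert's final count: 2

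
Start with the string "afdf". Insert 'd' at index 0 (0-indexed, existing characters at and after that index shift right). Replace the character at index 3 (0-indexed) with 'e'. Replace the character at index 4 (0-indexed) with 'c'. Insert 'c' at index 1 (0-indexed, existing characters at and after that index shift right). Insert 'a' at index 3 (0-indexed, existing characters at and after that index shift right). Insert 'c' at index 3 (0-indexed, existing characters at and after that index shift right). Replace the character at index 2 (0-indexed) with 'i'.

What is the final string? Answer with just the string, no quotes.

Applying each edit step by step:
Start: "afdf"
Op 1 (insert 'd' at idx 0): "afdf" -> "dafdf"
Op 2 (replace idx 3: 'd' -> 'e'): "dafdf" -> "dafef"
Op 3 (replace idx 4: 'f' -> 'c'): "dafef" -> "dafec"
Op 4 (insert 'c' at idx 1): "dafec" -> "dcafec"
Op 5 (insert 'a' at idx 3): "dcafec" -> "dcaafec"
Op 6 (insert 'c' at idx 3): "dcaafec" -> "dcacafec"
Op 7 (replace idx 2: 'a' -> 'i'): "dcacafec" -> "dcicafec"

Answer: dcicafec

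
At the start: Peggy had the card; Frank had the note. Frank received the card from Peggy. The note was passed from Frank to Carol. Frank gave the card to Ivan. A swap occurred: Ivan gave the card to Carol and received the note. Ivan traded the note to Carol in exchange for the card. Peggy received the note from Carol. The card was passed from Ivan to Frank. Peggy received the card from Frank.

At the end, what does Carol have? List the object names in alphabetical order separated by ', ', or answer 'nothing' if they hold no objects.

Answer: nothing

Derivation:
Tracking all object holders:
Start: card:Peggy, note:Frank
Event 1 (give card: Peggy -> Frank). State: card:Frank, note:Frank
Event 2 (give note: Frank -> Carol). State: card:Frank, note:Carol
Event 3 (give card: Frank -> Ivan). State: card:Ivan, note:Carol
Event 4 (swap card<->note: now card:Carol, note:Ivan). State: card:Carol, note:Ivan
Event 5 (swap note<->card: now note:Carol, card:Ivan). State: card:Ivan, note:Carol
Event 6 (give note: Carol -> Peggy). State: card:Ivan, note:Peggy
Event 7 (give card: Ivan -> Frank). State: card:Frank, note:Peggy
Event 8 (give card: Frank -> Peggy). State: card:Peggy, note:Peggy

Final state: card:Peggy, note:Peggy
Carol holds: (nothing).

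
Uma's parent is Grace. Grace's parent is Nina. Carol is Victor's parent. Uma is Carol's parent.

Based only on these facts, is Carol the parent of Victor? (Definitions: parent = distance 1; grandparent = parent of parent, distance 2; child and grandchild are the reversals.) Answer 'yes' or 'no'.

Answer: yes

Derivation:
Reconstructing the parent chain from the given facts:
  Nina -> Grace -> Uma -> Carol -> Victor
(each arrow means 'parent of the next')
Positions in the chain (0 = top):
  position of Nina: 0
  position of Grace: 1
  position of Uma: 2
  position of Carol: 3
  position of Victor: 4

Carol is at position 3, Victor is at position 4; signed distance (j - i) = 1.
'parent' requires j - i = 1. Actual distance is 1, so the relation HOLDS.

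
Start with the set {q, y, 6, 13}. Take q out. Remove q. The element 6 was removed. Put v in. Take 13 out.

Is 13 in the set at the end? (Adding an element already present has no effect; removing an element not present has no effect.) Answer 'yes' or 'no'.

Tracking the set through each operation:
Start: {13, 6, q, y}
Event 1 (remove q): removed. Set: {13, 6, y}
Event 2 (remove q): not present, no change. Set: {13, 6, y}
Event 3 (remove 6): removed. Set: {13, y}
Event 4 (add v): added. Set: {13, v, y}
Event 5 (remove 13): removed. Set: {v, y}

Final set: {v, y} (size 2)
13 is NOT in the final set.

Answer: no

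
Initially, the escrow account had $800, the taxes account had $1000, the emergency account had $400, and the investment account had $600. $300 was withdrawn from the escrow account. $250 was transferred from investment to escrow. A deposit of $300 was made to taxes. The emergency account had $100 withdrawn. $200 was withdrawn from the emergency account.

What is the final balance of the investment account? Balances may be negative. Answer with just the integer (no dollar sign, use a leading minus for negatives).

Tracking account balances step by step:
Start: escrow=800, taxes=1000, emergency=400, investment=600
Event 1 (withdraw 300 from escrow): escrow: 800 - 300 = 500. Balances: escrow=500, taxes=1000, emergency=400, investment=600
Event 2 (transfer 250 investment -> escrow): investment: 600 - 250 = 350, escrow: 500 + 250 = 750. Balances: escrow=750, taxes=1000, emergency=400, investment=350
Event 3 (deposit 300 to taxes): taxes: 1000 + 300 = 1300. Balances: escrow=750, taxes=1300, emergency=400, investment=350
Event 4 (withdraw 100 from emergency): emergency: 400 - 100 = 300. Balances: escrow=750, taxes=1300, emergency=300, investment=350
Event 5 (withdraw 200 from emergency): emergency: 300 - 200 = 100. Balances: escrow=750, taxes=1300, emergency=100, investment=350

Final balance of investment: 350

Answer: 350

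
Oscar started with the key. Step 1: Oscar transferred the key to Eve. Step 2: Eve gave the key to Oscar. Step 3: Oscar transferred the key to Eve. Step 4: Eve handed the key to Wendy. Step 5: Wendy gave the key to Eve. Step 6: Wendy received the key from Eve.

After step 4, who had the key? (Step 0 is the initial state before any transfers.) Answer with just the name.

Answer: Wendy

Derivation:
Tracking the key holder through step 4:
After step 0 (start): Oscar
After step 1: Eve
After step 2: Oscar
After step 3: Eve
After step 4: Wendy

At step 4, the holder is Wendy.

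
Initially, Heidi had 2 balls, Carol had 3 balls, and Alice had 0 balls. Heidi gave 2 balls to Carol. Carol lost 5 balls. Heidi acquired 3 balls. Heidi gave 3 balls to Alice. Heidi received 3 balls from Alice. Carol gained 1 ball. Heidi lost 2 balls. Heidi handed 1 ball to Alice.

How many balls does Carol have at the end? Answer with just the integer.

Tracking counts step by step:
Start: Heidi=2, Carol=3, Alice=0
Event 1 (Heidi -> Carol, 2): Heidi: 2 -> 0, Carol: 3 -> 5. State: Heidi=0, Carol=5, Alice=0
Event 2 (Carol -5): Carol: 5 -> 0. State: Heidi=0, Carol=0, Alice=0
Event 3 (Heidi +3): Heidi: 0 -> 3. State: Heidi=3, Carol=0, Alice=0
Event 4 (Heidi -> Alice, 3): Heidi: 3 -> 0, Alice: 0 -> 3. State: Heidi=0, Carol=0, Alice=3
Event 5 (Alice -> Heidi, 3): Alice: 3 -> 0, Heidi: 0 -> 3. State: Heidi=3, Carol=0, Alice=0
Event 6 (Carol +1): Carol: 0 -> 1. State: Heidi=3, Carol=1, Alice=0
Event 7 (Heidi -2): Heidi: 3 -> 1. State: Heidi=1, Carol=1, Alice=0
Event 8 (Heidi -> Alice, 1): Heidi: 1 -> 0, Alice: 0 -> 1. State: Heidi=0, Carol=1, Alice=1

Carol's final count: 1

Answer: 1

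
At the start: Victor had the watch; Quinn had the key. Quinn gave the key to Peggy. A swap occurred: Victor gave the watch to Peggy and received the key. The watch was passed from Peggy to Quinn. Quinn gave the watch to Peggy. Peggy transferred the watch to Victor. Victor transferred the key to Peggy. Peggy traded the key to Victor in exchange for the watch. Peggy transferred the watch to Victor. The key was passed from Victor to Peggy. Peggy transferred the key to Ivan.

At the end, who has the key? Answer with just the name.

Answer: Ivan

Derivation:
Tracking all object holders:
Start: watch:Victor, key:Quinn
Event 1 (give key: Quinn -> Peggy). State: watch:Victor, key:Peggy
Event 2 (swap watch<->key: now watch:Peggy, key:Victor). State: watch:Peggy, key:Victor
Event 3 (give watch: Peggy -> Quinn). State: watch:Quinn, key:Victor
Event 4 (give watch: Quinn -> Peggy). State: watch:Peggy, key:Victor
Event 5 (give watch: Peggy -> Victor). State: watch:Victor, key:Victor
Event 6 (give key: Victor -> Peggy). State: watch:Victor, key:Peggy
Event 7 (swap key<->watch: now key:Victor, watch:Peggy). State: watch:Peggy, key:Victor
Event 8 (give watch: Peggy -> Victor). State: watch:Victor, key:Victor
Event 9 (give key: Victor -> Peggy). State: watch:Victor, key:Peggy
Event 10 (give key: Peggy -> Ivan). State: watch:Victor, key:Ivan

Final state: watch:Victor, key:Ivan
The key is held by Ivan.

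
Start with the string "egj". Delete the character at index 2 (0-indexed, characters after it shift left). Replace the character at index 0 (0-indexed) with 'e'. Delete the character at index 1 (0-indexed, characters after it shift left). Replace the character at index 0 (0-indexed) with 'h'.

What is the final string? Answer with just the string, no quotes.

Applying each edit step by step:
Start: "egj"
Op 1 (delete idx 2 = 'j'): "egj" -> "eg"
Op 2 (replace idx 0: 'e' -> 'e'): "eg" -> "eg"
Op 3 (delete idx 1 = 'g'): "eg" -> "e"
Op 4 (replace idx 0: 'e' -> 'h'): "e" -> "h"

Answer: h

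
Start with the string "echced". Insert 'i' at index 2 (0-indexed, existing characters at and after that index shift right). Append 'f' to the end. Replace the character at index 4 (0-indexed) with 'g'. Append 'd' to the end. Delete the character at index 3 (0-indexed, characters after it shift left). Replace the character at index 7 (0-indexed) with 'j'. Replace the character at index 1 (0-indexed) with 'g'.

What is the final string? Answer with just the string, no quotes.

Applying each edit step by step:
Start: "echced"
Op 1 (insert 'i' at idx 2): "echced" -> "ecihced"
Op 2 (append 'f'): "ecihced" -> "ecihcedf"
Op 3 (replace idx 4: 'c' -> 'g'): "ecihcedf" -> "ecihgedf"
Op 4 (append 'd'): "ecihgedf" -> "ecihgedfd"
Op 5 (delete idx 3 = 'h'): "ecihgedfd" -> "ecigedfd"
Op 6 (replace idx 7: 'd' -> 'j'): "ecigedfd" -> "ecigedfj"
Op 7 (replace idx 1: 'c' -> 'g'): "ecigedfj" -> "egigedfj"

Answer: egigedfj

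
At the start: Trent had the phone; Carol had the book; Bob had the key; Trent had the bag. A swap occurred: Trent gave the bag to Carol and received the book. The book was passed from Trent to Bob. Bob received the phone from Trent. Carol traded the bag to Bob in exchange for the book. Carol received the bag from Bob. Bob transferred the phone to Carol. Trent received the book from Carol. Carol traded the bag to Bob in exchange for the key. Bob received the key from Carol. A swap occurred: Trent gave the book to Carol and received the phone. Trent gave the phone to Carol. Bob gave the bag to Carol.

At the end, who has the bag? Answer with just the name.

Answer: Carol

Derivation:
Tracking all object holders:
Start: phone:Trent, book:Carol, key:Bob, bag:Trent
Event 1 (swap bag<->book: now bag:Carol, book:Trent). State: phone:Trent, book:Trent, key:Bob, bag:Carol
Event 2 (give book: Trent -> Bob). State: phone:Trent, book:Bob, key:Bob, bag:Carol
Event 3 (give phone: Trent -> Bob). State: phone:Bob, book:Bob, key:Bob, bag:Carol
Event 4 (swap bag<->book: now bag:Bob, book:Carol). State: phone:Bob, book:Carol, key:Bob, bag:Bob
Event 5 (give bag: Bob -> Carol). State: phone:Bob, book:Carol, key:Bob, bag:Carol
Event 6 (give phone: Bob -> Carol). State: phone:Carol, book:Carol, key:Bob, bag:Carol
Event 7 (give book: Carol -> Trent). State: phone:Carol, book:Trent, key:Bob, bag:Carol
Event 8 (swap bag<->key: now bag:Bob, key:Carol). State: phone:Carol, book:Trent, key:Carol, bag:Bob
Event 9 (give key: Carol -> Bob). State: phone:Carol, book:Trent, key:Bob, bag:Bob
Event 10 (swap book<->phone: now book:Carol, phone:Trent). State: phone:Trent, book:Carol, key:Bob, bag:Bob
Event 11 (give phone: Trent -> Carol). State: phone:Carol, book:Carol, key:Bob, bag:Bob
Event 12 (give bag: Bob -> Carol). State: phone:Carol, book:Carol, key:Bob, bag:Carol

Final state: phone:Carol, book:Carol, key:Bob, bag:Carol
The bag is held by Carol.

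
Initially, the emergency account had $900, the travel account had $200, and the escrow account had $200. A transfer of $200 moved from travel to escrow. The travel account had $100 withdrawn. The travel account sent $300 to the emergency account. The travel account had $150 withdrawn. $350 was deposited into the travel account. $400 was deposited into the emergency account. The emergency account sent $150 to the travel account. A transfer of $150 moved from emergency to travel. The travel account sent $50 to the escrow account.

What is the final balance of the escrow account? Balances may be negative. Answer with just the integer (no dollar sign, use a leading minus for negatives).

Answer: 450

Derivation:
Tracking account balances step by step:
Start: emergency=900, travel=200, escrow=200
Event 1 (transfer 200 travel -> escrow): travel: 200 - 200 = 0, escrow: 200 + 200 = 400. Balances: emergency=900, travel=0, escrow=400
Event 2 (withdraw 100 from travel): travel: 0 - 100 = -100. Balances: emergency=900, travel=-100, escrow=400
Event 3 (transfer 300 travel -> emergency): travel: -100 - 300 = -400, emergency: 900 + 300 = 1200. Balances: emergency=1200, travel=-400, escrow=400
Event 4 (withdraw 150 from travel): travel: -400 - 150 = -550. Balances: emergency=1200, travel=-550, escrow=400
Event 5 (deposit 350 to travel): travel: -550 + 350 = -200. Balances: emergency=1200, travel=-200, escrow=400
Event 6 (deposit 400 to emergency): emergency: 1200 + 400 = 1600. Balances: emergency=1600, travel=-200, escrow=400
Event 7 (transfer 150 emergency -> travel): emergency: 1600 - 150 = 1450, travel: -200 + 150 = -50. Balances: emergency=1450, travel=-50, escrow=400
Event 8 (transfer 150 emergency -> travel): emergency: 1450 - 150 = 1300, travel: -50 + 150 = 100. Balances: emergency=1300, travel=100, escrow=400
Event 9 (transfer 50 travel -> escrow): travel: 100 - 50 = 50, escrow: 400 + 50 = 450. Balances: emergency=1300, travel=50, escrow=450

Final balance of escrow: 450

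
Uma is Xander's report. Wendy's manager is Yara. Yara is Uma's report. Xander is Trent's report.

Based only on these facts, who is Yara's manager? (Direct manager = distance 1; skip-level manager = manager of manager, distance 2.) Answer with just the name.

Reconstructing the manager chain from the given facts:
  Trent -> Xander -> Uma -> Yara -> Wendy
(each arrow means 'manager of the next')
Positions in the chain (0 = top):
  position of Trent: 0
  position of Xander: 1
  position of Uma: 2
  position of Yara: 3
  position of Wendy: 4

Yara is at position 3; the manager is 1 step up the chain, i.e. position 2: Uma.

Answer: Uma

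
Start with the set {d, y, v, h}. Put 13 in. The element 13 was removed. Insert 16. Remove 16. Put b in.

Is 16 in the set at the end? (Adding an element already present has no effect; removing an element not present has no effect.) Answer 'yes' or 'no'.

Tracking the set through each operation:
Start: {d, h, v, y}
Event 1 (add 13): added. Set: {13, d, h, v, y}
Event 2 (remove 13): removed. Set: {d, h, v, y}
Event 3 (add 16): added. Set: {16, d, h, v, y}
Event 4 (remove 16): removed. Set: {d, h, v, y}
Event 5 (add b): added. Set: {b, d, h, v, y}

Final set: {b, d, h, v, y} (size 5)
16 is NOT in the final set.

Answer: no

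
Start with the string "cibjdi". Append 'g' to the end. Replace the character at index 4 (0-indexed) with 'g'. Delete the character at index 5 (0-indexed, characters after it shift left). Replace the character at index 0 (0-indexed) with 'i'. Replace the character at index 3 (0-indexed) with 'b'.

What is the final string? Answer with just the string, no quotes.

Answer: iibbgg

Derivation:
Applying each edit step by step:
Start: "cibjdi"
Op 1 (append 'g'): "cibjdi" -> "cibjdig"
Op 2 (replace idx 4: 'd' -> 'g'): "cibjdig" -> "cibjgig"
Op 3 (delete idx 5 = 'i'): "cibjgig" -> "cibjgg"
Op 4 (replace idx 0: 'c' -> 'i'): "cibjgg" -> "iibjgg"
Op 5 (replace idx 3: 'j' -> 'b'): "iibjgg" -> "iibbgg"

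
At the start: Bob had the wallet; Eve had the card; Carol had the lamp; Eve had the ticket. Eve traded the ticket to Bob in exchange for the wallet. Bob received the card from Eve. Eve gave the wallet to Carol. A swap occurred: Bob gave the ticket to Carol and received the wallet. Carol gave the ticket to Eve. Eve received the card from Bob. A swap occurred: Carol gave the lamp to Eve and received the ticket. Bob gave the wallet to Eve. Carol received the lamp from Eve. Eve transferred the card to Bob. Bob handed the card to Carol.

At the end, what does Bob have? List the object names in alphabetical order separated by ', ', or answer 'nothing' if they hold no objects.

Answer: nothing

Derivation:
Tracking all object holders:
Start: wallet:Bob, card:Eve, lamp:Carol, ticket:Eve
Event 1 (swap ticket<->wallet: now ticket:Bob, wallet:Eve). State: wallet:Eve, card:Eve, lamp:Carol, ticket:Bob
Event 2 (give card: Eve -> Bob). State: wallet:Eve, card:Bob, lamp:Carol, ticket:Bob
Event 3 (give wallet: Eve -> Carol). State: wallet:Carol, card:Bob, lamp:Carol, ticket:Bob
Event 4 (swap ticket<->wallet: now ticket:Carol, wallet:Bob). State: wallet:Bob, card:Bob, lamp:Carol, ticket:Carol
Event 5 (give ticket: Carol -> Eve). State: wallet:Bob, card:Bob, lamp:Carol, ticket:Eve
Event 6 (give card: Bob -> Eve). State: wallet:Bob, card:Eve, lamp:Carol, ticket:Eve
Event 7 (swap lamp<->ticket: now lamp:Eve, ticket:Carol). State: wallet:Bob, card:Eve, lamp:Eve, ticket:Carol
Event 8 (give wallet: Bob -> Eve). State: wallet:Eve, card:Eve, lamp:Eve, ticket:Carol
Event 9 (give lamp: Eve -> Carol). State: wallet:Eve, card:Eve, lamp:Carol, ticket:Carol
Event 10 (give card: Eve -> Bob). State: wallet:Eve, card:Bob, lamp:Carol, ticket:Carol
Event 11 (give card: Bob -> Carol). State: wallet:Eve, card:Carol, lamp:Carol, ticket:Carol

Final state: wallet:Eve, card:Carol, lamp:Carol, ticket:Carol
Bob holds: (nothing).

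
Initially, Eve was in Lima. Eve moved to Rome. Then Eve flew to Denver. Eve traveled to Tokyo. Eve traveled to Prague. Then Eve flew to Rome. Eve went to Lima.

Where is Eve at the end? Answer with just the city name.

Answer: Lima

Derivation:
Tracking Eve's location:
Start: Eve is in Lima.
After move 1: Lima -> Rome. Eve is in Rome.
After move 2: Rome -> Denver. Eve is in Denver.
After move 3: Denver -> Tokyo. Eve is in Tokyo.
After move 4: Tokyo -> Prague. Eve is in Prague.
After move 5: Prague -> Rome. Eve is in Rome.
After move 6: Rome -> Lima. Eve is in Lima.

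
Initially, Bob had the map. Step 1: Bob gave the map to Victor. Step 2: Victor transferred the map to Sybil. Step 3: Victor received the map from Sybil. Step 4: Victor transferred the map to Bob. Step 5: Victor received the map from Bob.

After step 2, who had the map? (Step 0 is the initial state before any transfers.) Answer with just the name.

Answer: Sybil

Derivation:
Tracking the map holder through step 2:
After step 0 (start): Bob
After step 1: Victor
After step 2: Sybil

At step 2, the holder is Sybil.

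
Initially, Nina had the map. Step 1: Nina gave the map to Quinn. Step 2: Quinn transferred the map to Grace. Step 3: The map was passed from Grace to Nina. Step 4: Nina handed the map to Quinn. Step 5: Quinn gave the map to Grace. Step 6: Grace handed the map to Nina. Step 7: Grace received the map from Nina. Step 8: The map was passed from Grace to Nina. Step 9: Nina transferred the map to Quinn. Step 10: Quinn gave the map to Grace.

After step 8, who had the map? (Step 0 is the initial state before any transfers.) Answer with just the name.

Tracking the map holder through step 8:
After step 0 (start): Nina
After step 1: Quinn
After step 2: Grace
After step 3: Nina
After step 4: Quinn
After step 5: Grace
After step 6: Nina
After step 7: Grace
After step 8: Nina

At step 8, the holder is Nina.

Answer: Nina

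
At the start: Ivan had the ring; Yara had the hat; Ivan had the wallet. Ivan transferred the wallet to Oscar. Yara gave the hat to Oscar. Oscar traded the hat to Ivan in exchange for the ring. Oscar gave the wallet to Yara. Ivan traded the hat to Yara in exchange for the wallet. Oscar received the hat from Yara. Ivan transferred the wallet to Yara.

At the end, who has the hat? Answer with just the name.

Tracking all object holders:
Start: ring:Ivan, hat:Yara, wallet:Ivan
Event 1 (give wallet: Ivan -> Oscar). State: ring:Ivan, hat:Yara, wallet:Oscar
Event 2 (give hat: Yara -> Oscar). State: ring:Ivan, hat:Oscar, wallet:Oscar
Event 3 (swap hat<->ring: now hat:Ivan, ring:Oscar). State: ring:Oscar, hat:Ivan, wallet:Oscar
Event 4 (give wallet: Oscar -> Yara). State: ring:Oscar, hat:Ivan, wallet:Yara
Event 5 (swap hat<->wallet: now hat:Yara, wallet:Ivan). State: ring:Oscar, hat:Yara, wallet:Ivan
Event 6 (give hat: Yara -> Oscar). State: ring:Oscar, hat:Oscar, wallet:Ivan
Event 7 (give wallet: Ivan -> Yara). State: ring:Oscar, hat:Oscar, wallet:Yara

Final state: ring:Oscar, hat:Oscar, wallet:Yara
The hat is held by Oscar.

Answer: Oscar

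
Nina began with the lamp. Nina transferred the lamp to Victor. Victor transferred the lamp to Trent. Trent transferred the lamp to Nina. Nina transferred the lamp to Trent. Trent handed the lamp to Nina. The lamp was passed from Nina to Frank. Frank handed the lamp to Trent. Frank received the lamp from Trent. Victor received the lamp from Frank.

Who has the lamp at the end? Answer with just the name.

Answer: Victor

Derivation:
Tracking the lamp through each event:
Start: Nina has the lamp.
After event 1: Victor has the lamp.
After event 2: Trent has the lamp.
After event 3: Nina has the lamp.
After event 4: Trent has the lamp.
After event 5: Nina has the lamp.
After event 6: Frank has the lamp.
After event 7: Trent has the lamp.
After event 8: Frank has the lamp.
After event 9: Victor has the lamp.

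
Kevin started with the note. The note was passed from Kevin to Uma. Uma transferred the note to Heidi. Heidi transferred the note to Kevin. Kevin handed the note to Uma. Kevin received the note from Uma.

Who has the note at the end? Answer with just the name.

Answer: Kevin

Derivation:
Tracking the note through each event:
Start: Kevin has the note.
After event 1: Uma has the note.
After event 2: Heidi has the note.
After event 3: Kevin has the note.
After event 4: Uma has the note.
After event 5: Kevin has the note.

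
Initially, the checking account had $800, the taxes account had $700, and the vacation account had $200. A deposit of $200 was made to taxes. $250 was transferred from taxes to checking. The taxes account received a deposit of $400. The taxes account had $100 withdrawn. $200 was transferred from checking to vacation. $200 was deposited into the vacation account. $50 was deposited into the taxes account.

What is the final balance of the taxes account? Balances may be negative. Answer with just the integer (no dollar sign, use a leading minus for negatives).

Tracking account balances step by step:
Start: checking=800, taxes=700, vacation=200
Event 1 (deposit 200 to taxes): taxes: 700 + 200 = 900. Balances: checking=800, taxes=900, vacation=200
Event 2 (transfer 250 taxes -> checking): taxes: 900 - 250 = 650, checking: 800 + 250 = 1050. Balances: checking=1050, taxes=650, vacation=200
Event 3 (deposit 400 to taxes): taxes: 650 + 400 = 1050. Balances: checking=1050, taxes=1050, vacation=200
Event 4 (withdraw 100 from taxes): taxes: 1050 - 100 = 950. Balances: checking=1050, taxes=950, vacation=200
Event 5 (transfer 200 checking -> vacation): checking: 1050 - 200 = 850, vacation: 200 + 200 = 400. Balances: checking=850, taxes=950, vacation=400
Event 6 (deposit 200 to vacation): vacation: 400 + 200 = 600. Balances: checking=850, taxes=950, vacation=600
Event 7 (deposit 50 to taxes): taxes: 950 + 50 = 1000. Balances: checking=850, taxes=1000, vacation=600

Final balance of taxes: 1000

Answer: 1000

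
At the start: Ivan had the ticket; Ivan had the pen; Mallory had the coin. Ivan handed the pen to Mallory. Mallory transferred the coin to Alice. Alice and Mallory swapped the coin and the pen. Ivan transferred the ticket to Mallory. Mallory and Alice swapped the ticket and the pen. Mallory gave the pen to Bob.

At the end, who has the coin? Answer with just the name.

Answer: Mallory

Derivation:
Tracking all object holders:
Start: ticket:Ivan, pen:Ivan, coin:Mallory
Event 1 (give pen: Ivan -> Mallory). State: ticket:Ivan, pen:Mallory, coin:Mallory
Event 2 (give coin: Mallory -> Alice). State: ticket:Ivan, pen:Mallory, coin:Alice
Event 3 (swap coin<->pen: now coin:Mallory, pen:Alice). State: ticket:Ivan, pen:Alice, coin:Mallory
Event 4 (give ticket: Ivan -> Mallory). State: ticket:Mallory, pen:Alice, coin:Mallory
Event 5 (swap ticket<->pen: now ticket:Alice, pen:Mallory). State: ticket:Alice, pen:Mallory, coin:Mallory
Event 6 (give pen: Mallory -> Bob). State: ticket:Alice, pen:Bob, coin:Mallory

Final state: ticket:Alice, pen:Bob, coin:Mallory
The coin is held by Mallory.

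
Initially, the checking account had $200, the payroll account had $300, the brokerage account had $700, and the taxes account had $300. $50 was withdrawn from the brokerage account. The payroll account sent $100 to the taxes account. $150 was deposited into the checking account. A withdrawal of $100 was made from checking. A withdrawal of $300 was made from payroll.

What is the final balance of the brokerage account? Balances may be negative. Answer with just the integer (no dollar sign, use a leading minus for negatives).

Tracking account balances step by step:
Start: checking=200, payroll=300, brokerage=700, taxes=300
Event 1 (withdraw 50 from brokerage): brokerage: 700 - 50 = 650. Balances: checking=200, payroll=300, brokerage=650, taxes=300
Event 2 (transfer 100 payroll -> taxes): payroll: 300 - 100 = 200, taxes: 300 + 100 = 400. Balances: checking=200, payroll=200, brokerage=650, taxes=400
Event 3 (deposit 150 to checking): checking: 200 + 150 = 350. Balances: checking=350, payroll=200, brokerage=650, taxes=400
Event 4 (withdraw 100 from checking): checking: 350 - 100 = 250. Balances: checking=250, payroll=200, brokerage=650, taxes=400
Event 5 (withdraw 300 from payroll): payroll: 200 - 300 = -100. Balances: checking=250, payroll=-100, brokerage=650, taxes=400

Final balance of brokerage: 650

Answer: 650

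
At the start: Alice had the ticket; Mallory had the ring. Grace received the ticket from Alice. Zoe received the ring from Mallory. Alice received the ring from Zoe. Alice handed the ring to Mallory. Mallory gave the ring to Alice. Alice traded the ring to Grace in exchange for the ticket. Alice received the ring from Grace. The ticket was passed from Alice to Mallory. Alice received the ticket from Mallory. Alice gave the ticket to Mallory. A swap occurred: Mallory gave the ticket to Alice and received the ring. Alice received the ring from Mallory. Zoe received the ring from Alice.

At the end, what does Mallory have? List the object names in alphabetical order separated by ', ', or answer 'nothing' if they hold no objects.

Answer: nothing

Derivation:
Tracking all object holders:
Start: ticket:Alice, ring:Mallory
Event 1 (give ticket: Alice -> Grace). State: ticket:Grace, ring:Mallory
Event 2 (give ring: Mallory -> Zoe). State: ticket:Grace, ring:Zoe
Event 3 (give ring: Zoe -> Alice). State: ticket:Grace, ring:Alice
Event 4 (give ring: Alice -> Mallory). State: ticket:Grace, ring:Mallory
Event 5 (give ring: Mallory -> Alice). State: ticket:Grace, ring:Alice
Event 6 (swap ring<->ticket: now ring:Grace, ticket:Alice). State: ticket:Alice, ring:Grace
Event 7 (give ring: Grace -> Alice). State: ticket:Alice, ring:Alice
Event 8 (give ticket: Alice -> Mallory). State: ticket:Mallory, ring:Alice
Event 9 (give ticket: Mallory -> Alice). State: ticket:Alice, ring:Alice
Event 10 (give ticket: Alice -> Mallory). State: ticket:Mallory, ring:Alice
Event 11 (swap ticket<->ring: now ticket:Alice, ring:Mallory). State: ticket:Alice, ring:Mallory
Event 12 (give ring: Mallory -> Alice). State: ticket:Alice, ring:Alice
Event 13 (give ring: Alice -> Zoe). State: ticket:Alice, ring:Zoe

Final state: ticket:Alice, ring:Zoe
Mallory holds: (nothing).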